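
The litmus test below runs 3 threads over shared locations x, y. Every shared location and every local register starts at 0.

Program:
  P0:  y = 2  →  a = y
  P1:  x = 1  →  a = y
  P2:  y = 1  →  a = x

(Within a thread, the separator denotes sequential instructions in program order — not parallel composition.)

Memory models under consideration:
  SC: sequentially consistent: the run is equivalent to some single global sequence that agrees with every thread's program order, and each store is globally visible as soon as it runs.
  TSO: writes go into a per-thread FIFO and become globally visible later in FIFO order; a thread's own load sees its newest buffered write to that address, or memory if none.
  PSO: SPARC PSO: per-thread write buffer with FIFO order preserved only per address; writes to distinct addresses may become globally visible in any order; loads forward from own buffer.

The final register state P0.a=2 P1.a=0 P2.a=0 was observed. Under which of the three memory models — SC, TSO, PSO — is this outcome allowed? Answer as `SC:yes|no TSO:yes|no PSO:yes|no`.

SC:no TSO:yes PSO:yes

outcome vector order: (P0.a,P1.a,P2.a)
under SC → 1/0/1; 1/1/0; 1/1/1; 1/2/1; 2/0/1; 2/1/0; 2/1/1; 2/2/0; 2/2/1
under TSO → 1/0/0; 1/0/1; 1/1/0; 1/1/1; 1/2/0; 1/2/1; 2/0/0; 2/0/1; 2/1/0; 2/1/1; 2/2/0; 2/2/1
under PSO → 1/0/0; 1/0/1; 1/1/0; 1/1/1; 1/2/0; 1/2/1; 2/0/0; 2/0/1; 2/1/0; 2/1/1; 2/2/0; 2/2/1
target 2/0/0 ∈ {TSO,PSO}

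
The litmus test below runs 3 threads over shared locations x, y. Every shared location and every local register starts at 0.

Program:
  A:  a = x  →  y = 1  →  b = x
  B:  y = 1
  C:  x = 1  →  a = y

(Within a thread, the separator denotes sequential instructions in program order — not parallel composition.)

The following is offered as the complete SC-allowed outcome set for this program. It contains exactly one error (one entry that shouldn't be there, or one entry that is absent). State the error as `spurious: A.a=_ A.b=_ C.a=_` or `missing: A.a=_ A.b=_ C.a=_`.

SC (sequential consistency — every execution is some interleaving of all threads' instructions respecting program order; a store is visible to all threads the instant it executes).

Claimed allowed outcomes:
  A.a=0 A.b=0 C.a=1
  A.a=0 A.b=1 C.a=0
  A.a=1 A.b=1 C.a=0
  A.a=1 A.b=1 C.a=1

outcome vector order: (A.a,A.b,C.a)
SC: 5 outcomes — {001 010 011 110 111}
SC∖claimed = {011}

missing: A.a=0 A.b=1 C.a=1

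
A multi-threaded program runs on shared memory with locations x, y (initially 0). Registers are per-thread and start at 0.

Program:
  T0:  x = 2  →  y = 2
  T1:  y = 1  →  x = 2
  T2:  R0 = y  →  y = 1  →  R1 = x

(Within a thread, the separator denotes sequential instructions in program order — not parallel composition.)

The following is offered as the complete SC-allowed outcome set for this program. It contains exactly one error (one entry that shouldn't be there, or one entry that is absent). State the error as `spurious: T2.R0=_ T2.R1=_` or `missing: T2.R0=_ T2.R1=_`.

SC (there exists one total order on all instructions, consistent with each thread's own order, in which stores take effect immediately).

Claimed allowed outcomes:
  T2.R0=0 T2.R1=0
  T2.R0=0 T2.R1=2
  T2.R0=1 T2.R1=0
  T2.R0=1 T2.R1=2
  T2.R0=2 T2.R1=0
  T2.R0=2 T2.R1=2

spurious: T2.R0=2 T2.R1=0

outcome vector order: (T2.R0,T2.R1)
SC (5): 00 02 10 12 22
claimed∖SC = {20}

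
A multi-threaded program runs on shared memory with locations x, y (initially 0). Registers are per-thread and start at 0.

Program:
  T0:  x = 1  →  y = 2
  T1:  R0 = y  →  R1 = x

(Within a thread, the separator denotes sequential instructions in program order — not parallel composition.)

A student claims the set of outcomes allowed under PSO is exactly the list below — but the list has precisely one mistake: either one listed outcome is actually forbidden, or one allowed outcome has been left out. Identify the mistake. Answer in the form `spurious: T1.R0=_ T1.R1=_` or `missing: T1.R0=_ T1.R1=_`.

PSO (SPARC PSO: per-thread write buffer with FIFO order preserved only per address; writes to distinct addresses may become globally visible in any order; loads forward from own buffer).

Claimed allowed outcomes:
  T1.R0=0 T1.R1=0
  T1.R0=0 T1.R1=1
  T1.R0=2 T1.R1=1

missing: T1.R0=2 T1.R1=0

outcome vector order: (T1.R0,T1.R1)
PSO (4): <0 0>, <0 1>, <2 0>, <2 1>
PSO∖claimed = {<2 0>}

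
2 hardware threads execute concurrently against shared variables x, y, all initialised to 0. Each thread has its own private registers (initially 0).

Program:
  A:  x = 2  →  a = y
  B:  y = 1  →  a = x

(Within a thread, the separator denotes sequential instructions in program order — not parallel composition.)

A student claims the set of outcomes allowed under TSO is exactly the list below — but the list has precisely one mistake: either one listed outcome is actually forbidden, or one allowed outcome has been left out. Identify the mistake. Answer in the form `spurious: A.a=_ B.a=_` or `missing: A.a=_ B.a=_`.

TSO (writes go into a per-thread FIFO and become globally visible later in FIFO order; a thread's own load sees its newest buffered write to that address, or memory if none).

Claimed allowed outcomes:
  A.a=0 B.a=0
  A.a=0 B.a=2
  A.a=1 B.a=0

missing: A.a=1 B.a=2

outcome vector order: (A.a,B.a)
TSO (4): (0,0), (0,2), (1,0), (1,2)
TSO∖claimed = {(1,2)}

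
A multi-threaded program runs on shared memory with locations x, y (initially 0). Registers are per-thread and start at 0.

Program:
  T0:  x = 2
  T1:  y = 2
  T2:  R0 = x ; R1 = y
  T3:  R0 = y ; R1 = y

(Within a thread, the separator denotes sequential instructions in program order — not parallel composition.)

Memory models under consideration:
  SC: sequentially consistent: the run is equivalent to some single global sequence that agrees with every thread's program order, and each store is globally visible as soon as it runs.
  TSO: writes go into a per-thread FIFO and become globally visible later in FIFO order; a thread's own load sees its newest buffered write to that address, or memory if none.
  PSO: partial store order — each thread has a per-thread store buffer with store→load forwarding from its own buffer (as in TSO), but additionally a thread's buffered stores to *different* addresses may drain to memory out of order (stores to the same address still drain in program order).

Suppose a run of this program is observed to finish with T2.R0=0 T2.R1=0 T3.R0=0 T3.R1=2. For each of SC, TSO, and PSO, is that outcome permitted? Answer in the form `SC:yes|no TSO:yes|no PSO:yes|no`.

SC:yes TSO:yes PSO:yes

outcome vector order: (T2.R0,T2.R1,T3.R0,T3.R1)
SC (12): 0/0/0/0, 0/0/0/2, 0/0/2/2, 0/2/0/0, 0/2/0/2, 0/2/2/2, 2/0/0/0, 2/0/0/2, 2/0/2/2, 2/2/0/0, 2/2/0/2, 2/2/2/2
TSO (12): 0/0/0/0, 0/0/0/2, 0/0/2/2, 0/2/0/0, 0/2/0/2, 0/2/2/2, 2/0/0/0, 2/0/0/2, 2/0/2/2, 2/2/0/0, 2/2/0/2, 2/2/2/2
PSO (12): 0/0/0/0, 0/0/0/2, 0/0/2/2, 0/2/0/0, 0/2/0/2, 0/2/2/2, 2/0/0/0, 2/0/0/2, 2/0/2/2, 2/2/0/0, 2/2/0/2, 2/2/2/2
target 0/0/0/2 ∈ {SC,TSO,PSO}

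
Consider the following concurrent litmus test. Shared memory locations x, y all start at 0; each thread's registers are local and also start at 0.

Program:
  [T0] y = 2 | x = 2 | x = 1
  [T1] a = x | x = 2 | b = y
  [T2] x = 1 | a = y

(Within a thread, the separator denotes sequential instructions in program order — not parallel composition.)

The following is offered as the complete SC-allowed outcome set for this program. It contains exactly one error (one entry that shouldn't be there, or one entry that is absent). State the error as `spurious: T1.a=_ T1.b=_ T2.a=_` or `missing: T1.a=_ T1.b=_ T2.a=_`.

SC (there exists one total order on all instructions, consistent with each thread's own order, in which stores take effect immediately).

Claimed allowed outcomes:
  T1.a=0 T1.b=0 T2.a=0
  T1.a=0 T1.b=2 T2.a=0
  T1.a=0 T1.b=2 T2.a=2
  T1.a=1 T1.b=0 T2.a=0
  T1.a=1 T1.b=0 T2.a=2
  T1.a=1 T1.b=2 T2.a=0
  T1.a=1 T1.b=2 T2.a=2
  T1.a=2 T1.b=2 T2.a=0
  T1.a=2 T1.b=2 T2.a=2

outcome vector order: (T1.a,T1.b,T2.a)
SC: 10 outcomes — {000; 002; 020; 022; 100; 102; 120; 122; 220; 222}
SC∖claimed = {002}

missing: T1.a=0 T1.b=0 T2.a=2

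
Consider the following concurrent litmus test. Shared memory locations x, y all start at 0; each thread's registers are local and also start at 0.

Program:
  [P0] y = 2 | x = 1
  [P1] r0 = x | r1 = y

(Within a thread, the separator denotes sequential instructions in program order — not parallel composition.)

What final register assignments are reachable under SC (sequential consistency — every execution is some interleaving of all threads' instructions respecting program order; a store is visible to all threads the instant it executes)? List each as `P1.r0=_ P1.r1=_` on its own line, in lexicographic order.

outcome vector order: (P1.r0,P1.r1)
|SC outcomes| = 3

P1.r0=0 P1.r1=0
P1.r0=0 P1.r1=2
P1.r0=1 P1.r1=2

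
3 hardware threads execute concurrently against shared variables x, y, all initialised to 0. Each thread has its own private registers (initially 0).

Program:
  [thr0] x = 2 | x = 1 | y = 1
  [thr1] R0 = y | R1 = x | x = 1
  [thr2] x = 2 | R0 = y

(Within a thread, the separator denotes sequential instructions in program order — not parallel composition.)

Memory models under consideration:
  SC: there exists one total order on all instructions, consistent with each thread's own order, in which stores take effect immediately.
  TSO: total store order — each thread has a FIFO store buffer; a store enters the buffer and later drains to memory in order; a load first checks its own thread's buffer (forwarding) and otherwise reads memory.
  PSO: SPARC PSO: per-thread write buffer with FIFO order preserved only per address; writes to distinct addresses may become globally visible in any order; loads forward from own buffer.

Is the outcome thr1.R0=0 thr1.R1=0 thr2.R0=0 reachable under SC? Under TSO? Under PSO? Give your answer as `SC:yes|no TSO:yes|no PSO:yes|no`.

outcome vector order: (thr1.R0,thr1.R1,thr2.R0)
SC: 10 outcomes — {000; 001; 010; 011; 020; 021; 110; 111; 120; 121}
TSO: 10 outcomes — {000; 001; 010; 011; 020; 021; 110; 111; 120; 121}
PSO: 12 outcomes — {000; 001; 010; 011; 020; 021; 100; 101; 110; 111; 120; 121}
target 000 ∈ {SC,TSO,PSO}

SC:yes TSO:yes PSO:yes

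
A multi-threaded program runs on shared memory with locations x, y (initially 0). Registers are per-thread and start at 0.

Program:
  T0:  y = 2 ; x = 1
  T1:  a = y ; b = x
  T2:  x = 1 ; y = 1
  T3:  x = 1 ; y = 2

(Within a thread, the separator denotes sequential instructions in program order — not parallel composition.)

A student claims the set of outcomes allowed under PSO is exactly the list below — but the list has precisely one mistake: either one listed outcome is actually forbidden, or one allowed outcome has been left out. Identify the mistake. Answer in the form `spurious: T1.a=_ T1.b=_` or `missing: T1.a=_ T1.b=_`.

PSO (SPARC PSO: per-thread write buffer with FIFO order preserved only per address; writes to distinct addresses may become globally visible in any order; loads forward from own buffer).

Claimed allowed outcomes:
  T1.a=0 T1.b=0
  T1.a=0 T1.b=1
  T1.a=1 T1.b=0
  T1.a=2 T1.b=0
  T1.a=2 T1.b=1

missing: T1.a=1 T1.b=1

outcome vector order: (T1.a,T1.b)
PSO (6): 0/0, 0/1, 1/0, 1/1, 2/0, 2/1
PSO∖claimed = {1/1}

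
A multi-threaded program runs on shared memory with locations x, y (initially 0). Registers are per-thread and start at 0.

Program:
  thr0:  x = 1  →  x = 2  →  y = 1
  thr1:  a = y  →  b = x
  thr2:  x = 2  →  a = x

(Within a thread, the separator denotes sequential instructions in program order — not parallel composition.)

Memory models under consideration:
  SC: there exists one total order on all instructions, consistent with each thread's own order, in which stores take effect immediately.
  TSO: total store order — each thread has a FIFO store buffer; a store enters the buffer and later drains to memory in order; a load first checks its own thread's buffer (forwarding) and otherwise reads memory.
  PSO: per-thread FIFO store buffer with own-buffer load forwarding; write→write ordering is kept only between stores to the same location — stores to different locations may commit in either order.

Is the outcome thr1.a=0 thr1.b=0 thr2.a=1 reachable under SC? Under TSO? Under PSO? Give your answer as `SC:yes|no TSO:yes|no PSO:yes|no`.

SC:yes TSO:yes PSO:yes

outcome vector order: (thr1.a,thr1.b,thr2.a)
under SC → 0/0/1; 0/0/2; 0/1/1; 0/1/2; 0/2/1; 0/2/2; 1/2/1; 1/2/2
under TSO → 0/0/1; 0/0/2; 0/1/1; 0/1/2; 0/2/1; 0/2/2; 1/2/1; 1/2/2
under PSO → 0/0/1; 0/0/2; 0/1/1; 0/1/2; 0/2/1; 0/2/2; 1/0/1; 1/0/2; 1/1/1; 1/1/2; 1/2/1; 1/2/2
target 0/0/1 ∈ {SC,TSO,PSO}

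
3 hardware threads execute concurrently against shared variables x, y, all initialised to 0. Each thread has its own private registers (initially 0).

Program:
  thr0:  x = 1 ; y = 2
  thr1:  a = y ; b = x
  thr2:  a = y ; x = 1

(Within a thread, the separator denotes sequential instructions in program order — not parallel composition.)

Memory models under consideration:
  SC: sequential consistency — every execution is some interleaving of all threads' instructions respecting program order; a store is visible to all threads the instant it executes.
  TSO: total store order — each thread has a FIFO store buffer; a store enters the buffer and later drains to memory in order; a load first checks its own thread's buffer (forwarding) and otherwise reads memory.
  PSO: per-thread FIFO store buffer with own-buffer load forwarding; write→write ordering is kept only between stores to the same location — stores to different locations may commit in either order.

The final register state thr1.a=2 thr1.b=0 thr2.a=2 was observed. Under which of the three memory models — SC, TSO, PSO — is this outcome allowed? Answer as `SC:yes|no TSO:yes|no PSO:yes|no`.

SC:no TSO:no PSO:yes

outcome vector order: (thr1.a,thr1.b,thr2.a)
[SC] allowed = {<0 0 0>; <0 0 2>; <0 1 0>; <0 1 2>; <2 1 0>; <2 1 2>}
[TSO] allowed = {<0 0 0>; <0 0 2>; <0 1 0>; <0 1 2>; <2 1 0>; <2 1 2>}
[PSO] allowed = {<0 0 0>; <0 0 2>; <0 1 0>; <0 1 2>; <2 0 0>; <2 0 2>; <2 1 0>; <2 1 2>}
target <2 0 2> ∈ {PSO}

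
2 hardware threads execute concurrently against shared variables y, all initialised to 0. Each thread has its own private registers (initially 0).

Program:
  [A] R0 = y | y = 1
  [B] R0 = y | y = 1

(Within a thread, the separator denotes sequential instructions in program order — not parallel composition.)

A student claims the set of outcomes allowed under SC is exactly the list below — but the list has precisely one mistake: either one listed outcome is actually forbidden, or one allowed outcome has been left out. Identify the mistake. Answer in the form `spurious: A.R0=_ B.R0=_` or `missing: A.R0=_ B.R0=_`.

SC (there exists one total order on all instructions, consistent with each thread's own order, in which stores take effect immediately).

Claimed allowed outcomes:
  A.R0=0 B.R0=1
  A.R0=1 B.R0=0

outcome vector order: (A.R0,B.R0)
[SC] allowed = {0/0 0/1 1/0}
SC∖claimed = {0/0}

missing: A.R0=0 B.R0=0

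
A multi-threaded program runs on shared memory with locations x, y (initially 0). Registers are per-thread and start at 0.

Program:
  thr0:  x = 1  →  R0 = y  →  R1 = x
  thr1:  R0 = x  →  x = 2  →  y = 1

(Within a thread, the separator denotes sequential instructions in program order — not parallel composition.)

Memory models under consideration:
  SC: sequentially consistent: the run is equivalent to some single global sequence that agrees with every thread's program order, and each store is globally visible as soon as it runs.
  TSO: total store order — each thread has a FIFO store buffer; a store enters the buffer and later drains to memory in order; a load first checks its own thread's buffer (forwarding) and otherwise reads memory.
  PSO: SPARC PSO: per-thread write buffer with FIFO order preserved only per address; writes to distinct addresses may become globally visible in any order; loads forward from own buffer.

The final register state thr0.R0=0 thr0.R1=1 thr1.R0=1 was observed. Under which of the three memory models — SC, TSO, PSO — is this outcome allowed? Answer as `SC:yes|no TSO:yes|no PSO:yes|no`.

outcome vector order: (thr0.R0,thr0.R1,thr1.R0)
SC (7): 010 011 020 021 110 120 121
TSO (7): 010 011 020 021 110 120 121
PSO (8): 010 011 020 021 110 111 120 121
target 011 ∈ {SC,TSO,PSO}

SC:yes TSO:yes PSO:yes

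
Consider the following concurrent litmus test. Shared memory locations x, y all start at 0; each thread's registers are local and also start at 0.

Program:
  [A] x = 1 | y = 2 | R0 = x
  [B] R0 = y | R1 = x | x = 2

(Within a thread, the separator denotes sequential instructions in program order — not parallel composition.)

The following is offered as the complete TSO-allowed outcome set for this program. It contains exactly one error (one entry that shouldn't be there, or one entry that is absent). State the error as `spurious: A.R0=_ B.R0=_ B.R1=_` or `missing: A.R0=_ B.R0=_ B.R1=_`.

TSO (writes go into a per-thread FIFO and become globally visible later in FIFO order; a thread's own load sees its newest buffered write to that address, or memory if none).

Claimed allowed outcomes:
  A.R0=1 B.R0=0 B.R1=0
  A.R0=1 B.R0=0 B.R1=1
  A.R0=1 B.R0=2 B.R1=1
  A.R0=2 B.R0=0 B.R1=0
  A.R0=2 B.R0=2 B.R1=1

missing: A.R0=2 B.R0=0 B.R1=1

outcome vector order: (A.R0,B.R0,B.R1)
TSO (6): 1/0/0; 1/0/1; 1/2/1; 2/0/0; 2/0/1; 2/2/1
TSO∖claimed = {2/0/1}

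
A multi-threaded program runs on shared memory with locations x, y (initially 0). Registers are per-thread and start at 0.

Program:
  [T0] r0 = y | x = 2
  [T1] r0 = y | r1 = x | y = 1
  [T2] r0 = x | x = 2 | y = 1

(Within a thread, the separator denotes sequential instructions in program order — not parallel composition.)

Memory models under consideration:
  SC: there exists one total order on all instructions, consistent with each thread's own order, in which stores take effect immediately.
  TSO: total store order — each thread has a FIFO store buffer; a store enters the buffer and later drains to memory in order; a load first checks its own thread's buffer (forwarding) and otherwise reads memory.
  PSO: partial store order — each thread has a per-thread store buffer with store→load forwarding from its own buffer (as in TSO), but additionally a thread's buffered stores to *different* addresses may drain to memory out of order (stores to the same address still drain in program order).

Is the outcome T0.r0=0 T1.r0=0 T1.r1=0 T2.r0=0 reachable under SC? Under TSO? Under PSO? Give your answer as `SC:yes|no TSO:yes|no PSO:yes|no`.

SC:yes TSO:yes PSO:yes

outcome vector order: (T0.r0,T1.r0,T1.r1,T2.r0)
SC (10): <0 0 0 0> <0 0 0 2> <0 0 2 0> <0 0 2 2> <0 1 2 0> <0 1 2 2> <1 0 0 0> <1 0 0 2> <1 0 2 0> <1 1 2 0>
TSO (10): <0 0 0 0> <0 0 0 2> <0 0 2 0> <0 0 2 2> <0 1 2 0> <0 1 2 2> <1 0 0 0> <1 0 0 2> <1 0 2 0> <1 1 2 0>
PSO (12): <0 0 0 0> <0 0 0 2> <0 0 2 0> <0 0 2 2> <0 1 0 0> <0 1 2 0> <0 1 2 2> <1 0 0 0> <1 0 0 2> <1 0 2 0> <1 1 0 0> <1 1 2 0>
target <0 0 0 0> ∈ {SC,TSO,PSO}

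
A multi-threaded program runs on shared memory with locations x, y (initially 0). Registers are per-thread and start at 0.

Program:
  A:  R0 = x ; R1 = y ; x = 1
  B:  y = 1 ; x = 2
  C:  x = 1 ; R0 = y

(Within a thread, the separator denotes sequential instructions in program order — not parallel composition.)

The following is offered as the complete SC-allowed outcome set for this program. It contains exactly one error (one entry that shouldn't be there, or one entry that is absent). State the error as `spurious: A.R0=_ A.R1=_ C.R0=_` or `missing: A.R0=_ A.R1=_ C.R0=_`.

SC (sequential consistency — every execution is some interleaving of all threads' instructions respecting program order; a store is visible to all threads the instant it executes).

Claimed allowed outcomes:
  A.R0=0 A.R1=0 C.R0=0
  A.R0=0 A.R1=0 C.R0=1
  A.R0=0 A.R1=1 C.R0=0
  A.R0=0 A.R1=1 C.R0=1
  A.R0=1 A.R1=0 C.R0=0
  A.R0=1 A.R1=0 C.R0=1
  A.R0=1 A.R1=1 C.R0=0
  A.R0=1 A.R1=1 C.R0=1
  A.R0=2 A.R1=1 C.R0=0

missing: A.R0=2 A.R1=1 C.R0=1

outcome vector order: (A.R0,A.R1,C.R0)
SC: 10 outcomes — {000 001 010 011 100 101 110 111 210 211}
SC∖claimed = {211}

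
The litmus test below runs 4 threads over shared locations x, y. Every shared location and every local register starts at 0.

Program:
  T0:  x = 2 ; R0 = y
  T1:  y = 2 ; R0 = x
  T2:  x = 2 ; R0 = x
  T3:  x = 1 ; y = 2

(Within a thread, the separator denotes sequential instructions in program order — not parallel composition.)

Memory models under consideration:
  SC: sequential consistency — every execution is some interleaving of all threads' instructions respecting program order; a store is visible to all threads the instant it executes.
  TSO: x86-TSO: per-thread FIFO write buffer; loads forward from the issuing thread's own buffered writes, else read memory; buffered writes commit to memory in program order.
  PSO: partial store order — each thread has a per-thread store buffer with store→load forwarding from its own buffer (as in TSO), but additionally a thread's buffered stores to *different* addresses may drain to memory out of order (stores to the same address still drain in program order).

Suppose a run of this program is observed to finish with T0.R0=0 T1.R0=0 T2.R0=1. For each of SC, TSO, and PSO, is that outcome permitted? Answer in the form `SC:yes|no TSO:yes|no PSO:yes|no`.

outcome vector order: (T0.R0,T1.R0,T2.R0)
[SC] allowed = {(0,1,1) (0,1,2) (0,2,1) (0,2,2) (2,0,1) (2,0,2) (2,1,1) (2,1,2) (2,2,1) (2,2,2)}
[TSO] allowed = {(0,0,1) (0,0,2) (0,1,1) (0,1,2) (0,2,1) (0,2,2) (2,0,1) (2,0,2) (2,1,1) (2,1,2) (2,2,1) (2,2,2)}
[PSO] allowed = {(0,0,1) (0,0,2) (0,1,1) (0,1,2) (0,2,1) (0,2,2) (2,0,1) (2,0,2) (2,1,1) (2,1,2) (2,2,1) (2,2,2)}
target (0,0,1) ∈ {TSO,PSO}

SC:no TSO:yes PSO:yes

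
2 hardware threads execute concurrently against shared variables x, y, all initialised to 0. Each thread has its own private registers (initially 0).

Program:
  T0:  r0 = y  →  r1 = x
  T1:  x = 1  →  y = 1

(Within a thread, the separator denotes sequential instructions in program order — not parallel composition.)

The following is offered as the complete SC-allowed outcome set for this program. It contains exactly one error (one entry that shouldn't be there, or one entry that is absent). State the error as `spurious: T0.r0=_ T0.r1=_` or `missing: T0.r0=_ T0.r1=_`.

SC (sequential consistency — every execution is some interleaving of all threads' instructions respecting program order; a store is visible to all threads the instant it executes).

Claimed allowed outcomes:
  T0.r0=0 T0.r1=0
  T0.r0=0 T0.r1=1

outcome vector order: (T0.r0,T0.r1)
SC: 3 outcomes — {<0 0> <0 1> <1 1>}
SC∖claimed = {<1 1>}

missing: T0.r0=1 T0.r1=1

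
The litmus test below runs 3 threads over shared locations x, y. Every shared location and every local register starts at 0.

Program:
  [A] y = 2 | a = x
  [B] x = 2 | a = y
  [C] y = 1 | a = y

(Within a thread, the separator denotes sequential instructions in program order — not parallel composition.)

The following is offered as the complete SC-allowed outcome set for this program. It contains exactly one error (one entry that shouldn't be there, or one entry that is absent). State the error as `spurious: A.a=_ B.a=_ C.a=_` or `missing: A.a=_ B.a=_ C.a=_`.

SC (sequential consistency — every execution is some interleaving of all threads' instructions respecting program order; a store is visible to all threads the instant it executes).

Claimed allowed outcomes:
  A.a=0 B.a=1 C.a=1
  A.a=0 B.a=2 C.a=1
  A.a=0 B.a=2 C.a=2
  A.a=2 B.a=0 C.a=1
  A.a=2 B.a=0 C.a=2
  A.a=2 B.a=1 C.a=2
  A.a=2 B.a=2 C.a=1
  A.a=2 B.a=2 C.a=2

outcome vector order: (A.a,B.a,C.a)
SC (9): 011, 021, 022, 201, 202, 211, 212, 221, 222
SC∖claimed = {211}

missing: A.a=2 B.a=1 C.a=1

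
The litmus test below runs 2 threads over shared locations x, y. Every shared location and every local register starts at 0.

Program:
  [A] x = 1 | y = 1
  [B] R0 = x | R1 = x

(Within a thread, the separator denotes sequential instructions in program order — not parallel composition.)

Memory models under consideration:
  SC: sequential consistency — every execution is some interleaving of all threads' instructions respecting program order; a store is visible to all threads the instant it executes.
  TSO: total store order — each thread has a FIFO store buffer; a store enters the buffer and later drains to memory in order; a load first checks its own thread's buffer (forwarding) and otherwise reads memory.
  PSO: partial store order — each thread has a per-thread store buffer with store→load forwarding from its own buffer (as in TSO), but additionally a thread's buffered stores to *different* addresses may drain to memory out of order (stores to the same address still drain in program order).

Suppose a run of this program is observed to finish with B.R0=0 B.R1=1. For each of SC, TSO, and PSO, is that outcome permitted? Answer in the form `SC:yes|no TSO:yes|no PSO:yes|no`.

SC:yes TSO:yes PSO:yes

outcome vector order: (B.R0,B.R1)
under SC → (0,0); (0,1); (1,1)
under TSO → (0,0); (0,1); (1,1)
under PSO → (0,0); (0,1); (1,1)
target (0,1) ∈ {SC,TSO,PSO}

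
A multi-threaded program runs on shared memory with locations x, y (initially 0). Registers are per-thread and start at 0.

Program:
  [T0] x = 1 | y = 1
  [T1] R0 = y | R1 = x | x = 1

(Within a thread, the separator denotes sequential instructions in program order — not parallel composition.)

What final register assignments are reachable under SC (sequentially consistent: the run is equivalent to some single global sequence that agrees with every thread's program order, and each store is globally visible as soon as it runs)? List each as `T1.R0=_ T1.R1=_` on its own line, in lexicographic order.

T1.R0=0 T1.R1=0
T1.R0=0 T1.R1=1
T1.R0=1 T1.R1=1

outcome vector order: (T1.R0,T1.R1)
|SC outcomes| = 3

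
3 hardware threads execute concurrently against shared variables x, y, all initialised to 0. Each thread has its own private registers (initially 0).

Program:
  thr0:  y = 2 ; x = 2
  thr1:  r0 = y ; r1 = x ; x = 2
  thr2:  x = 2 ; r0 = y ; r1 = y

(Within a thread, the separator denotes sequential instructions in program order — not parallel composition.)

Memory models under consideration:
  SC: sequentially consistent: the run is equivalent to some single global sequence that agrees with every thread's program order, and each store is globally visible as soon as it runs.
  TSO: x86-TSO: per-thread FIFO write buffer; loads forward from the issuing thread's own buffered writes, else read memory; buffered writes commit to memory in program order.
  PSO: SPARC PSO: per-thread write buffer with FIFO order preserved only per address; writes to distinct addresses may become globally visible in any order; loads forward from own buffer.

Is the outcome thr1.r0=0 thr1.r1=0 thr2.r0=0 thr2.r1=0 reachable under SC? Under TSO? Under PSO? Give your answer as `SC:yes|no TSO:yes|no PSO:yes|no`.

SC:yes TSO:yes PSO:yes

outcome vector order: (thr1.r0,thr1.r1,thr2.r0,thr2.r1)
SC (10): 0/0/0/0; 0/0/0/2; 0/0/2/2; 0/2/0/0; 0/2/0/2; 0/2/2/2; 2/0/2/2; 2/2/0/0; 2/2/0/2; 2/2/2/2
TSO (12): 0/0/0/0; 0/0/0/2; 0/0/2/2; 0/2/0/0; 0/2/0/2; 0/2/2/2; 2/0/0/0; 2/0/0/2; 2/0/2/2; 2/2/0/0; 2/2/0/2; 2/2/2/2
PSO (12): 0/0/0/0; 0/0/0/2; 0/0/2/2; 0/2/0/0; 0/2/0/2; 0/2/2/2; 2/0/0/0; 2/0/0/2; 2/0/2/2; 2/2/0/0; 2/2/0/2; 2/2/2/2
target 0/0/0/0 ∈ {SC,TSO,PSO}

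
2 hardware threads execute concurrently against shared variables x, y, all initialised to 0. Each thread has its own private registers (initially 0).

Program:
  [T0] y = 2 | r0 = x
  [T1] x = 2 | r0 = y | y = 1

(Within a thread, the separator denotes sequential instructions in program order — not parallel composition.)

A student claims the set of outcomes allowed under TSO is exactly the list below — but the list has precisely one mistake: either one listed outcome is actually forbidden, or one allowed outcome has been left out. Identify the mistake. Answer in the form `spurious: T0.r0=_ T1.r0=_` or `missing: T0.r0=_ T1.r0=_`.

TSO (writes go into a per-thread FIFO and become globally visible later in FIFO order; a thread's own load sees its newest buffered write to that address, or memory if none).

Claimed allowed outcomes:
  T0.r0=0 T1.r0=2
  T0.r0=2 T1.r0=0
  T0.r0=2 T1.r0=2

missing: T0.r0=0 T1.r0=0

outcome vector order: (T0.r0,T1.r0)
TSO: 4 outcomes — {<0 0>; <0 2>; <2 0>; <2 2>}
TSO∖claimed = {<0 0>}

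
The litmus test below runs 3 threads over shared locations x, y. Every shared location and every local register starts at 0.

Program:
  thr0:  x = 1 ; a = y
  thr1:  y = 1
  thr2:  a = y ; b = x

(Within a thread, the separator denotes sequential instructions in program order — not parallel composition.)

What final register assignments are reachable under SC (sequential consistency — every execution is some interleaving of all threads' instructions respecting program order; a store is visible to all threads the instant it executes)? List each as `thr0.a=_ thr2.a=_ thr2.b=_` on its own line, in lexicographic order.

thr0.a=0 thr2.a=0 thr2.b=0
thr0.a=0 thr2.a=0 thr2.b=1
thr0.a=0 thr2.a=1 thr2.b=1
thr0.a=1 thr2.a=0 thr2.b=0
thr0.a=1 thr2.a=0 thr2.b=1
thr0.a=1 thr2.a=1 thr2.b=0
thr0.a=1 thr2.a=1 thr2.b=1

outcome vector order: (thr0.a,thr2.a,thr2.b)
|SC outcomes| = 7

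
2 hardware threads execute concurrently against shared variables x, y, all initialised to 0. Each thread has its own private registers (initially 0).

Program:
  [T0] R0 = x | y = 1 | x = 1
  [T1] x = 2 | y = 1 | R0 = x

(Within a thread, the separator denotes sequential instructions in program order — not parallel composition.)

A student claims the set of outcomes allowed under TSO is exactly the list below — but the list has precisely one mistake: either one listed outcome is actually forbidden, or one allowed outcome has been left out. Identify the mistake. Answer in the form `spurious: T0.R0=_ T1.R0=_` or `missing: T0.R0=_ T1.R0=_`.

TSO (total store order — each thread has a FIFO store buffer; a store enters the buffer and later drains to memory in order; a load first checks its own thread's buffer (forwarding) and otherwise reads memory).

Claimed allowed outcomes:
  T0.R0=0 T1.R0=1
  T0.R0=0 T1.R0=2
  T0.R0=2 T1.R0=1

missing: T0.R0=2 T1.R0=2

outcome vector order: (T0.R0,T1.R0)
under TSO → 01; 02; 21; 22
TSO∖claimed = {22}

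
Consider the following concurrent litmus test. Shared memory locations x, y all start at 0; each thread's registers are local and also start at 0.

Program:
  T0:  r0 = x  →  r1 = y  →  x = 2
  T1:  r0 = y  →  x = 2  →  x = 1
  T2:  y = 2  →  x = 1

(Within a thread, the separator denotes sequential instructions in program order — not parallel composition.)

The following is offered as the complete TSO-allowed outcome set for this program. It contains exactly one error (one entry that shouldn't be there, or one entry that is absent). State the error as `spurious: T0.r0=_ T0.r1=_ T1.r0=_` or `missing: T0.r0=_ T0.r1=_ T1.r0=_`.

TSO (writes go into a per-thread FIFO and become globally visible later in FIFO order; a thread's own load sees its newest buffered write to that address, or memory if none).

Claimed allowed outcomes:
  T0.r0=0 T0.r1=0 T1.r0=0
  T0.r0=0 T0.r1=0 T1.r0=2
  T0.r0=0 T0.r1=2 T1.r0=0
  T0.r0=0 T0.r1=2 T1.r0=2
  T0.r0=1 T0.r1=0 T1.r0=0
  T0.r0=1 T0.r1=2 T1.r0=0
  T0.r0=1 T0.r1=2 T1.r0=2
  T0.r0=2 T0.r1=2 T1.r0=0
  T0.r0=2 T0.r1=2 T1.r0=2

outcome vector order: (T0.r0,T0.r1,T1.r0)
[TSO] allowed = {(0,0,0); (0,0,2); (0,2,0); (0,2,2); (1,0,0); (1,2,0); (1,2,2); (2,0,0); (2,2,0); (2,2,2)}
TSO∖claimed = {(2,0,0)}

missing: T0.r0=2 T0.r1=0 T1.r0=0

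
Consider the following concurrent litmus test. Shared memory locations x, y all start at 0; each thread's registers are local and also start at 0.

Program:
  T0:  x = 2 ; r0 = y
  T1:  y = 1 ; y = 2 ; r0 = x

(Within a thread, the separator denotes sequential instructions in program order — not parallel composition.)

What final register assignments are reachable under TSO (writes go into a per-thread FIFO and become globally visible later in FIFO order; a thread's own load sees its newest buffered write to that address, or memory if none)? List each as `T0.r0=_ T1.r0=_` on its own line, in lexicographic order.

outcome vector order: (T0.r0,T1.r0)
|TSO outcomes| = 6

T0.r0=0 T1.r0=0
T0.r0=0 T1.r0=2
T0.r0=1 T1.r0=0
T0.r0=1 T1.r0=2
T0.r0=2 T1.r0=0
T0.r0=2 T1.r0=2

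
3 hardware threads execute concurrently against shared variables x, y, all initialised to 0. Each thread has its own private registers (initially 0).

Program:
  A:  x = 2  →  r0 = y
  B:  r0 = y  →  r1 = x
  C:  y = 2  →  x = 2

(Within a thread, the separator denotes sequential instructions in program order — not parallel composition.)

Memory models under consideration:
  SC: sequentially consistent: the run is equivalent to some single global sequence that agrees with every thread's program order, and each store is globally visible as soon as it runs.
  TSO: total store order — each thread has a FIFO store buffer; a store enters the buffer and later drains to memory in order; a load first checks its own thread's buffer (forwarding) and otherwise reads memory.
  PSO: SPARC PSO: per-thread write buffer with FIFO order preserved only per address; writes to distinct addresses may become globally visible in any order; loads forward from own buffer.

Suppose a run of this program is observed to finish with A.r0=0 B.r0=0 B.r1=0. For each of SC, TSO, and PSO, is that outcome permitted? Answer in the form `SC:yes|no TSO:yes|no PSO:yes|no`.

SC:yes TSO:yes PSO:yes

outcome vector order: (A.r0,B.r0,B.r1)
SC: 7 outcomes — {000, 002, 022, 200, 202, 220, 222}
TSO: 8 outcomes — {000, 002, 020, 022, 200, 202, 220, 222}
PSO: 8 outcomes — {000, 002, 020, 022, 200, 202, 220, 222}
target 000 ∈ {SC,TSO,PSO}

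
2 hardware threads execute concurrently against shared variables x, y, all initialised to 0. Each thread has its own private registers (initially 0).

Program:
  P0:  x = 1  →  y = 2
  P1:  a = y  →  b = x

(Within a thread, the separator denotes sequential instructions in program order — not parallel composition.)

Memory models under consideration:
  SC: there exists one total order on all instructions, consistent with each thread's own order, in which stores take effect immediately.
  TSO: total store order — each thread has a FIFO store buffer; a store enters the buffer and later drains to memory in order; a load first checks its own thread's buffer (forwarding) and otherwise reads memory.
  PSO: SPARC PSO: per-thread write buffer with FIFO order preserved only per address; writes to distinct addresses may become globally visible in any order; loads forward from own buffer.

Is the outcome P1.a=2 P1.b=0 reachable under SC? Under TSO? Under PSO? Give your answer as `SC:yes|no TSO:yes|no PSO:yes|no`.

outcome vector order: (P1.a,P1.b)
under SC → <0 0> <0 1> <2 1>
under TSO → <0 0> <0 1> <2 1>
under PSO → <0 0> <0 1> <2 0> <2 1>
target <2 0> ∈ {PSO}

SC:no TSO:no PSO:yes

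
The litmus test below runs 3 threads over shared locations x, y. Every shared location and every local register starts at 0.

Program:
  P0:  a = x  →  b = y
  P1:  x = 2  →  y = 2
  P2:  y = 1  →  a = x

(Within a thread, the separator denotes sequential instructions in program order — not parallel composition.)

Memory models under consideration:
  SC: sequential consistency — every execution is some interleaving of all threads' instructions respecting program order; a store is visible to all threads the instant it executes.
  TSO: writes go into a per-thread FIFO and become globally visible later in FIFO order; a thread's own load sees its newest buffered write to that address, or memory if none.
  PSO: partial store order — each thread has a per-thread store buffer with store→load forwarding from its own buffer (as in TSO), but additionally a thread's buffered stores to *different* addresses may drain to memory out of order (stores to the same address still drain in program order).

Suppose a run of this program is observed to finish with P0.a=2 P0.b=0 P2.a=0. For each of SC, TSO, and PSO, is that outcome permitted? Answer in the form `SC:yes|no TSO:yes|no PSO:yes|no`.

SC:no TSO:yes PSO:yes

outcome vector order: (P0.a,P0.b,P2.a)
SC (11): <0 0 0> <0 0 2> <0 1 0> <0 1 2> <0 2 0> <0 2 2> <2 0 2> <2 1 0> <2 1 2> <2 2 0> <2 2 2>
TSO (12): <0 0 0> <0 0 2> <0 1 0> <0 1 2> <0 2 0> <0 2 2> <2 0 0> <2 0 2> <2 1 0> <2 1 2> <2 2 0> <2 2 2>
PSO (12): <0 0 0> <0 0 2> <0 1 0> <0 1 2> <0 2 0> <0 2 2> <2 0 0> <2 0 2> <2 1 0> <2 1 2> <2 2 0> <2 2 2>
target <2 0 0> ∈ {TSO,PSO}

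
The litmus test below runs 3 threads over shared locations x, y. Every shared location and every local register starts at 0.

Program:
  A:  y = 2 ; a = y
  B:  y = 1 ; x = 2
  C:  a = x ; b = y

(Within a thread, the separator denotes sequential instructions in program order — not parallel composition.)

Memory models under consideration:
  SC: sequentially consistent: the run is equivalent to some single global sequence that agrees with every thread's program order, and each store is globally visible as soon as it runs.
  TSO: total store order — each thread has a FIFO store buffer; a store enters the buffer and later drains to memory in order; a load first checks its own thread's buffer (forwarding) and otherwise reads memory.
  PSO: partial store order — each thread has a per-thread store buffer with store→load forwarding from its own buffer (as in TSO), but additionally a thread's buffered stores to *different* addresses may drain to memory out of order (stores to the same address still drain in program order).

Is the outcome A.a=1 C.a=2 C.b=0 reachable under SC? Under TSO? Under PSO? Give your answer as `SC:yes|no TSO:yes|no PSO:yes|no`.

outcome vector order: (A.a,C.a,C.b)
[SC] allowed = {1/0/0, 1/0/1, 1/0/2, 1/2/1, 2/0/0, 2/0/1, 2/0/2, 2/2/1, 2/2/2}
[TSO] allowed = {1/0/0, 1/0/1, 1/0/2, 1/2/1, 2/0/0, 2/0/1, 2/0/2, 2/2/1, 2/2/2}
[PSO] allowed = {1/0/0, 1/0/1, 1/0/2, 1/2/0, 1/2/1, 1/2/2, 2/0/0, 2/0/1, 2/0/2, 2/2/0, 2/2/1, 2/2/2}
target 1/2/0 ∈ {PSO}

SC:no TSO:no PSO:yes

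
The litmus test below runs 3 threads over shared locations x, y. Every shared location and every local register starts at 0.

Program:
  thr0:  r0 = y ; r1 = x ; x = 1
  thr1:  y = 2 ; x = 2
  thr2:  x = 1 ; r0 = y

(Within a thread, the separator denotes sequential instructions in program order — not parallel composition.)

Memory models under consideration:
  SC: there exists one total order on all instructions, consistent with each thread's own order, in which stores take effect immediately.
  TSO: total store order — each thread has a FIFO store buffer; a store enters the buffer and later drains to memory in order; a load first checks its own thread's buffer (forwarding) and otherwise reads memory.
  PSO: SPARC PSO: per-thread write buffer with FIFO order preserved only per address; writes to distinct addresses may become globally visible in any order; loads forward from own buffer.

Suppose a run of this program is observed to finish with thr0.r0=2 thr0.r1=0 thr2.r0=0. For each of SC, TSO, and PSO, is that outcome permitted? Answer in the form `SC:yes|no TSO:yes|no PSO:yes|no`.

SC:no TSO:yes PSO:yes

outcome vector order: (thr0.r0,thr0.r1,thr2.r0)
SC: 11 outcomes — {0/0/0; 0/0/2; 0/1/0; 0/1/2; 0/2/0; 0/2/2; 2/0/2; 2/1/0; 2/1/2; 2/2/0; 2/2/2}
TSO: 12 outcomes — {0/0/0; 0/0/2; 0/1/0; 0/1/2; 0/2/0; 0/2/2; 2/0/0; 2/0/2; 2/1/0; 2/1/2; 2/2/0; 2/2/2}
PSO: 12 outcomes — {0/0/0; 0/0/2; 0/1/0; 0/1/2; 0/2/0; 0/2/2; 2/0/0; 2/0/2; 2/1/0; 2/1/2; 2/2/0; 2/2/2}
target 2/0/0 ∈ {TSO,PSO}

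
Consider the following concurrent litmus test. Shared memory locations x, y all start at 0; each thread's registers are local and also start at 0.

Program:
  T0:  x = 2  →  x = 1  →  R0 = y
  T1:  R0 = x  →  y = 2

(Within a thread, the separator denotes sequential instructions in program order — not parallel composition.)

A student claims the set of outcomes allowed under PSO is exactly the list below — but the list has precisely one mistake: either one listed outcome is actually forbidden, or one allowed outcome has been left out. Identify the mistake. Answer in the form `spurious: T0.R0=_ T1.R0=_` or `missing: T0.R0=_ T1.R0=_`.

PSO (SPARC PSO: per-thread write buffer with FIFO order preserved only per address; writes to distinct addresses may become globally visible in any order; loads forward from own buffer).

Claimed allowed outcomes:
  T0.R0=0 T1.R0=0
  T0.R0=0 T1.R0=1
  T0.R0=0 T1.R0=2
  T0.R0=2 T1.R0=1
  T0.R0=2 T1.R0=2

outcome vector order: (T0.R0,T1.R0)
PSO (6): <0 0>; <0 1>; <0 2>; <2 0>; <2 1>; <2 2>
PSO∖claimed = {<2 0>}

missing: T0.R0=2 T1.R0=0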